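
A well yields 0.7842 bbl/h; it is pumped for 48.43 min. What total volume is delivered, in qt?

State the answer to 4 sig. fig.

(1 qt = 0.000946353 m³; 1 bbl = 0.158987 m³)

106.3 qt

0.7842 bbl/h → 3.46327×10⁻⁵ m³/s
48.43 min → 2905.8 s
V = Q × t = 3.46327×10⁻⁵ × 2905.8 = 0.100636 m³
In qt: 0.100636 / 0.000946353 = 106.341 qt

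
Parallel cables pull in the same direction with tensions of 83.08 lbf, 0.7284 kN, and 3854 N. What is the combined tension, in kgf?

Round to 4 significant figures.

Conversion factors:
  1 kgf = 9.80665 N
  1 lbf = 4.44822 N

505.0 kgf

83.08 lbf × 4.44822 → 369.558 N
0.7284 kN × 1000 → 728.4 N
3854 N (already N)
Sum: 369.558 + 728.4 + 3854 = 4951.96 N
In kgf: 4951.96 / 9.80665 = 504.959 kgf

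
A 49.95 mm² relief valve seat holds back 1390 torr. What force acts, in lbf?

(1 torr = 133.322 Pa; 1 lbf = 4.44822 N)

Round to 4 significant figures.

1390 torr × 133.322 → 185318 Pa
49.95 mm² × 10⁻⁶ → 4.995×10⁻⁵ m²
F = P × A = 185318 Pa × 4.995×10⁻⁵ m² = 9.25663 N
9.25663 N ÷ (4.44822 N/lbf) = 2.08097 lbf

2.081 lbf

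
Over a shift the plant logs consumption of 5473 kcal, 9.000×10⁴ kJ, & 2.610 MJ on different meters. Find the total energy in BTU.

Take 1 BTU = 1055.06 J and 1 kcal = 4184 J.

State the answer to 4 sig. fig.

1.095×10⁵ BTU

5473 kcal × 4184 = 2.2899×10⁷ J
9.000×10⁴ kJ × 1000 = 9×10⁷ J
2.610 MJ × 1000000 = 2.61×10⁶ J
Combined: 2.2899×10⁷ + 9×10⁷ + 2.61×10⁶ = 1.15509×10⁸ J
In BTU: 1.15509×10⁸ / 1055.06 = 109481 BTU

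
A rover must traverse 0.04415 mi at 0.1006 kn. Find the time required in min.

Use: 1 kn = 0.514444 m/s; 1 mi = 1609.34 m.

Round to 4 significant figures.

0.04415 mi × 1609.34 → 71.0524 m
0.1006 kn × 0.514444 → 0.0517531 m/s
t = d / v = 71.0524 m / 0.0517531 m/s = 1372.91 s
1372.91 s ÷ (60 s/min) = 22.8818 min

22.88 min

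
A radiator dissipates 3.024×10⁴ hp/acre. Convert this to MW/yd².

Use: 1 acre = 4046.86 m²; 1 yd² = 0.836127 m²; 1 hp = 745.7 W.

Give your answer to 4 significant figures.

3.024×10⁴ hp/acre × 745.7 W/hp ÷ 4046.86 m²/acre = 5572.21 W/m²
5572.21 W/m² ÷ 1000000 W/MW × 0.836127 m²/yd² = 0.00465908 MW/yd²

0.004659 MW/yd²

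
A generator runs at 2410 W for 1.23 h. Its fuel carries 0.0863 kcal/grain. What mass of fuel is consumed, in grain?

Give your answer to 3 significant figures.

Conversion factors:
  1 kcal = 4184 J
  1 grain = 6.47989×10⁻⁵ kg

2.96×10⁴ grain

1.23 h → 4428 s
E = P × t = 2410 × 4428 = 1.06715×10⁷ J
0.0863 kcal/grain → 5.5723×10⁶ J/kg
m = E / e_s = 1.06715×10⁷ / 5.5723×10⁶ = 1.9151 kg
In grain: 1.9151 / 6.47989×10⁻⁵ = 29554.5 grain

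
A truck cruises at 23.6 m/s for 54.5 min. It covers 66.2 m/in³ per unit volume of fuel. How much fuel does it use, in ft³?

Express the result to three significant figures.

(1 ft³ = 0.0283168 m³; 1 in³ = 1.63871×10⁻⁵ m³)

54.5 min → 3270 s
d = v × t = 23.6 × 3270 = 77172 m
66.2 m/in³ → 4.03976×10⁶ m/m³
V = d / (distance per unit fuel) = 77172 / 4.03976×10⁶ = 0.0191031 m³
In ft³: 0.0191031 / 0.0283168 = 0.674621 ft³

0.675 ft³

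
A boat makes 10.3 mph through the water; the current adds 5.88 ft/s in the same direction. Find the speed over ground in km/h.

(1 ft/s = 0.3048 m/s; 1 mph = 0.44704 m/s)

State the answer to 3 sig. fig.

10.3 mph × 0.44704 → 4.60451 m/s
5.88 ft/s × 0.3048 → 1.79222 m/s
Combined: 4.60451 + 1.79222 = 6.39673 m/s
In km/h: 6.39673 / (1/3.6) = 23.0282 km/h

23.0 km/h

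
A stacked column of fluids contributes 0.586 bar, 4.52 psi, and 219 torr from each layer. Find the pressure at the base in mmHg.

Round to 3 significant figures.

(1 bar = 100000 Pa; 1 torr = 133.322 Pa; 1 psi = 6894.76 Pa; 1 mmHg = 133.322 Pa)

0.586 bar × 100000 = 58600 Pa
4.52 psi × 6894.76 = 31164.3 Pa
219 torr × 133.322 = 29197.5 Pa
Total: 58600 + 31164.3 + 29197.5 = 118962 Pa
In mmHg: 118962 / 133.322 = 892.291 mmHg

892 mmHg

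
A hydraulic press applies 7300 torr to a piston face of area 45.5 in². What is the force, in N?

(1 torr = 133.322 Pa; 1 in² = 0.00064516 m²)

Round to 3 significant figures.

2.86×10⁴ N

7300 torr × 133.322 = 973251 Pa
45.5 in² × 0.00064516 = 0.0293548 m²
F = P × A = 973251 Pa × 0.0293548 m² = 28569.6 N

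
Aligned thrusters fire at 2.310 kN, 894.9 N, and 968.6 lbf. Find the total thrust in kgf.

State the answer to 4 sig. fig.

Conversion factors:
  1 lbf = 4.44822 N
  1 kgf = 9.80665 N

766.2 kgf

2.310 kN × 1000 = 2310 N
894.9 N (already N)
968.6 lbf × 4.44822 = 4308.55 N
Total: 2310 + 894.9 + 4308.55 = 7513.45 N
In kgf: 7513.45 / 9.80665 = 766.159 kgf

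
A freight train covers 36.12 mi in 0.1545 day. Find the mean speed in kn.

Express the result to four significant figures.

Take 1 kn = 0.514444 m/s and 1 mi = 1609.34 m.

8.465 kn

36.12 mi × 1609.34 = 58129.4 m
0.1545 day × 86400 = 13348.8 s
v = d / t = 58129.4 m / 13348.8 s = 4.35465 m/s
4.35465 m/s ÷ (0.514444 m/s/kn) = 8.46477 kn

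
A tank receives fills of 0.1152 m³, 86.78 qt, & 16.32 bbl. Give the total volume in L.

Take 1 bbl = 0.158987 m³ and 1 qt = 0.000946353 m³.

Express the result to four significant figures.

0.1152 m³ (already m³)
86.78 qt × 0.000946353 → 0.0821245 m³
16.32 bbl × 0.158987 → 2.59467 m³
Combined: 0.1152 + 0.0821245 + 2.59467 = 2.79199 m³
In L: 2.79199 / 0.001 = 2791.99 L

2792 L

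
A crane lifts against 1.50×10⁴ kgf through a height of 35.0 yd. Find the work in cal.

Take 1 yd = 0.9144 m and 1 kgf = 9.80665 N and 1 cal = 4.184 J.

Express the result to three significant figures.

1.50×10⁴ kgf × 9.80665 → 147100 N
35.0 yd × 0.9144 → 32.004 m
W = F × d = 147100 N × 32.004 m = 4.70779×10⁶ J
4.70779×10⁶ J ÷ (4.184 J/cal) = 1.12519×10⁶ cal

1.13×10⁶ cal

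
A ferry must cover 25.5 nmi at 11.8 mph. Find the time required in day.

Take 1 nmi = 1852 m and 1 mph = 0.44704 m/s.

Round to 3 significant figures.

0.104 day

25.5 nmi × 1852 = 47226 m
11.8 mph × 0.44704 = 5.27507 m/s
t = d / v = 47226 m / 5.27507 m/s = 8952.68 s
8952.68 s ÷ (86400 s/day) = 0.103619 day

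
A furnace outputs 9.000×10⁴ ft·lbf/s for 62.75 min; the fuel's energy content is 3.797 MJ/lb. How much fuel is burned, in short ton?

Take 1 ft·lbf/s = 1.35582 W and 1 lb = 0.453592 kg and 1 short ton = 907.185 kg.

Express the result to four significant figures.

9.000×10⁴ ft·lbf/s → 122024 W
62.75 min → 3765 s
E = P × t = 122024 × 3765 = 4.5942×10⁸ J
3.797 MJ/lb → 8.37096×10⁶ J/kg
m = E / e_s = 4.5942×10⁸ / 8.37096×10⁶ = 54.8826 kg
In short ton: 54.8826 / 907.185 = 0.0604977 short ton

0.06050 short ton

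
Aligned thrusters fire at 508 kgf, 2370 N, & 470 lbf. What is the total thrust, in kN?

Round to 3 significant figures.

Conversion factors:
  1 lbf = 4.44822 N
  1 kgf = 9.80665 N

508 kgf × 9.80665 → 4981.78 N
2370 N (already N)
470 lbf × 4.44822 → 2090.66 N
Sum: 4981.78 + 2370 + 2090.66 = 9442.44 N
In kN: 9442.44 / 1000 = 9.44244 kN

9.44 kN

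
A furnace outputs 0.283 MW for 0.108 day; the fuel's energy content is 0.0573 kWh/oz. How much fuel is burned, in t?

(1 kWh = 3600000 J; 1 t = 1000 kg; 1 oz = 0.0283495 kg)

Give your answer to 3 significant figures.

0.283 MW → 283000 W
0.108 day → 9331.2 s
E = P × t = 283000 × 9331.2 = 2.64073×10⁹ J
0.0573 kWh/oz → 7.27632×10⁶ J/kg
m = E / e_s = 2.64073×10⁹ / 7.27632×10⁶ = 362.921 kg
In t: 362.921 / 1000 = 0.362921 t

0.363 t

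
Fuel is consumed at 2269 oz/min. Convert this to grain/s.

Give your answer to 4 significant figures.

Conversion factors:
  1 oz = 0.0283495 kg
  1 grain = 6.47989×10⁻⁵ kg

2269 oz/min × 0.0283495 kg/oz ÷ 60 s/min = 1.07208 kg/s
1.07208 kg/s ÷ 6.47989×10⁻⁵ kg/grain = 16544.7 grain/s

1.654×10⁴ grain/s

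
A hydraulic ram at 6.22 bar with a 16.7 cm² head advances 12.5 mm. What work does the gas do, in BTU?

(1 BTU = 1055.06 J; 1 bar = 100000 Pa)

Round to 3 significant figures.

0.0123 BTU

6.22 bar → 622000 Pa
16.7 cm² → 0.00167 m²
F = P × A = 622000 × 0.00167 = 1038.74 N
12.5 mm → 0.0125 m
W = F × d = 1038.74 × 0.0125 = 12.9843 J
In BTU: 12.9843 / 1055.06 = 0.0123067 BTU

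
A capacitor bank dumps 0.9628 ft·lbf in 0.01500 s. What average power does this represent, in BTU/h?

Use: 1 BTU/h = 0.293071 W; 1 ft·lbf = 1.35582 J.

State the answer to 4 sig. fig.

296.9 BTU/h

0.9628 ft·lbf × 1.35582 → 1.30538 J
P = E / t = 1.30538 J / 0.015 s = 87.0253 W
87.0253 W ÷ (0.293071 W/BTU/h) = 296.943 BTU/h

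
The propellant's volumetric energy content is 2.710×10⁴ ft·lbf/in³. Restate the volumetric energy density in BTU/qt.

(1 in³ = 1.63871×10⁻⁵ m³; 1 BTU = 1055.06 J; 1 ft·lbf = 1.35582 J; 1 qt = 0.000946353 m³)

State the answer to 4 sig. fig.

2.710×10⁴ ft·lbf/in³ × 1.35582 J/ft·lbf ÷ 1.63871×10⁻⁵ m³/in³ = 2.24217×10⁹ J/m³
2.24217×10⁹ J/m³ ÷ 1055.06 J/BTU × 0.000946353 m³/qt = 2011.15 BTU/qt

2011 BTU/qt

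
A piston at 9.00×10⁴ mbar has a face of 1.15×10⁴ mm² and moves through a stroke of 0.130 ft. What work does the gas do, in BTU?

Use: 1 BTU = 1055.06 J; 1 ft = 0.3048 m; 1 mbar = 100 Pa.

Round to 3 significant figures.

9.00×10⁴ mbar → 9×10⁶ Pa
1.15×10⁴ mm² → 0.0115 m²
F = P × A = 9×10⁶ × 0.0115 = 103500 N
0.130 ft → 0.039624 m
W = F × d = 103500 × 0.039624 = 4101.08 J
In BTU: 4101.08 / 1055.06 = 3.88706 BTU

3.89 BTU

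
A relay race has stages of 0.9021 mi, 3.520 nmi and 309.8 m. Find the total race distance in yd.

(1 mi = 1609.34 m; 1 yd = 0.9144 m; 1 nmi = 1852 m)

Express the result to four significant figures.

9056 yd

0.9021 mi × 1609.34 = 1451.79 m
3.520 nmi × 1852 = 6519.04 m
309.8 m (already m)
Combined: 1451.79 + 6519.04 + 309.8 = 8280.63 m
In yd: 8280.63 / 0.9144 = 9055.81 yd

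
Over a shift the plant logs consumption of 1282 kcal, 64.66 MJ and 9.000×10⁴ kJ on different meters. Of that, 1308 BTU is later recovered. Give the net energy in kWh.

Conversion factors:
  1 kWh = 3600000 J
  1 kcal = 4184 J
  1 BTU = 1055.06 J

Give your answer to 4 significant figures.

1282 kcal × 4184 → 5.36389×10⁶ J
64.66 MJ × 1000000 → 6.466×10⁷ J
9.000×10⁴ kJ × 1000 → 9×10⁷ J
1308 BTU × 1055.06 → 1.38002×10⁶ J
Net: 5.36389×10⁶ + 6.466×10⁷ + 9×10⁷ − 1.38002×10⁶ = 1.58644×10⁸ J
In kWh: 1.58644×10⁸ / 3600000 = 44.0678 kWh

44.07 kWh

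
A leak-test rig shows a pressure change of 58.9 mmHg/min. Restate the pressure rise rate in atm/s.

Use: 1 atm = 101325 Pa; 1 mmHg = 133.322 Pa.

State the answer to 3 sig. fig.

58.9 mmHg/min × 133.322 Pa/mmHg ÷ 60 s/min = 130.878 Pa/s
130.878 Pa/s ÷ 101325 Pa/atm = 0.00129167 atm/s

0.00129 atm/s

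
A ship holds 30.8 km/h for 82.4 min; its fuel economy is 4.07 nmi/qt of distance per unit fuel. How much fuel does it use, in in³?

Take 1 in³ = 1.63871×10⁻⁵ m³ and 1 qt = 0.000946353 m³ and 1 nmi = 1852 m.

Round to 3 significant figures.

30.8 km/h → 8.55556 m/s
82.4 min → 4944 s
d = v × t = 8.55556 × 4944 = 42298.7 m
4.07 nmi/qt → 7.96493×10⁶ m/m³
V = d / (distance per unit fuel) = 42298.7 / 7.96493×10⁶ = 0.00531062 m³
In in³: 0.00531062 / 1.63871×10⁻⁵ = 324.073 in³

324 in³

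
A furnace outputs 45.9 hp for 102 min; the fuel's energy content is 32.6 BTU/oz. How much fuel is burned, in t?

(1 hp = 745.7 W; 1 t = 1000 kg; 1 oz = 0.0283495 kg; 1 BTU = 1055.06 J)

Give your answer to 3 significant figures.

0.173 t

45.9 hp → 34227.6 W
102 min → 6120 s
E = P × t = 34227.6 × 6120 = 2.09473×10⁸ J
32.6 BTU/oz → 1.21325×10⁶ J/kg
m = E / e_s = 2.09473×10⁸ / 1.21325×10⁶ = 172.654 kg
In t: 172.654 / 1000 = 0.172654 t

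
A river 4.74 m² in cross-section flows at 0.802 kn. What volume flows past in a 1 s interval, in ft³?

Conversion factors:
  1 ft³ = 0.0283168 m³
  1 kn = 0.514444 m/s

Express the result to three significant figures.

0.802 kn × 0.514444 = 0.412584 m/s
V = v × A × t = 0.412584 m/s × 4.74 m² × 1 s = 1.95565 m³
1.95565 m³ ÷ (0.0283168 m³/ft³) = 69.0632 ft³

69.1 ft³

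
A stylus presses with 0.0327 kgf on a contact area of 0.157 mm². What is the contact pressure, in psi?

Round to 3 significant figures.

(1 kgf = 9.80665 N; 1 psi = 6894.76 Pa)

0.0327 kgf × 9.80665 = 0.320677 N
0.157 mm² × 10⁻⁶ = 1.57×10⁻⁷ m²
P = F / A = 0.320677 N / 1.57×10⁻⁷ m² = 2.04253×10⁶ Pa
2.04253×10⁶ Pa ÷ (6894.76 Pa/psi) = 296.244 psi

296 psi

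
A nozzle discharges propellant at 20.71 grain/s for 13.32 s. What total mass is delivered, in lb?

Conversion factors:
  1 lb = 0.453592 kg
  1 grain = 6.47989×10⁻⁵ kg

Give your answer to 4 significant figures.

0.03941 lb

20.71 grain/s → 0.00134199 kg/s
m = ṁ × t = 0.00134199 × 13.32 = 0.0178753 kg
In lb: 0.0178753 / 0.453592 = 0.0394083 lb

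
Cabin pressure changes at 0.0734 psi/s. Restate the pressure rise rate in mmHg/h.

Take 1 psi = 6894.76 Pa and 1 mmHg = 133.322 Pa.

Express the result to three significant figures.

0.0734 psi/s × 6894.76 Pa/psi = 506.075 Pa/s
506.075 Pa/s ÷ 133.322 Pa/mmHg × 3600 s/h = 13665.2 mmHg/h

1.37×10⁴ mmHg/h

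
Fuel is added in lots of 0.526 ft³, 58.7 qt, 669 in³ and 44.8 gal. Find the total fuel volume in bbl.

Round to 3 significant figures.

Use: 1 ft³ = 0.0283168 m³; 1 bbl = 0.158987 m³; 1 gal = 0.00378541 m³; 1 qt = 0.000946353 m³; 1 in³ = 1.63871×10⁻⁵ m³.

1.58 bbl

0.526 ft³ × 0.0283168 = 0.0148946 m³
58.7 qt × 0.000946353 = 0.0555509 m³
669 in³ × 1.63871×10⁻⁵ = 0.010963 m³
44.8 gal × 0.00378541 = 0.169586 m³
Combined: 0.0148946 + 0.0555509 + 0.010963 + 0.169586 = 0.250994 m³
In bbl: 0.250994 / 0.158987 = 1.57871 bbl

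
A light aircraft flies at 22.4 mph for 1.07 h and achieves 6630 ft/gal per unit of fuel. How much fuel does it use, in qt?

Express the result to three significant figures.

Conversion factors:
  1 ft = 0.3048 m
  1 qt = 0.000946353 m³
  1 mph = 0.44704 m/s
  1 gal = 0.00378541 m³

76.4 qt

22.4 mph → 10.0137 m/s
1.07 h → 3852 s
d = v × t = 10.0137 × 3852 = 38572.8 m
6630 ft/gal → 533845 m/m³
V = d / (distance per unit fuel) = 38572.8 / 533845 = 0.0722547 m³
In qt: 0.0722547 / 0.000946353 = 76.3507 qt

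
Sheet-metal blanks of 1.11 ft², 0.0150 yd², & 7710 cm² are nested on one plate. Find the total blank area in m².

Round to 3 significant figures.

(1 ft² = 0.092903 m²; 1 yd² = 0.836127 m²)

0.887 m²

1.11 ft² × 0.092903 = 0.103122 m²
0.0150 yd² × 0.836127 = 0.0125419 m²
7710 cm² × 0.0001 = 0.771 m²
Combined: 0.103122 + 0.0125419 + 0.771 = 0.886664 m²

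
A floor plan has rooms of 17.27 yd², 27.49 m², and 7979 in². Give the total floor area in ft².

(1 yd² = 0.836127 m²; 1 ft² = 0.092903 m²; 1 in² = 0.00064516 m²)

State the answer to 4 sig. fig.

506.7 ft²

17.27 yd² × 0.836127 → 14.4399 m²
27.49 m² (already m²)
7979 in² × 0.00064516 → 5.14773 m²
Combined: 14.4399 + 27.49 + 5.14773 = 47.0776 m²
In ft²: 47.0776 / 0.092903 = 506.739 ft²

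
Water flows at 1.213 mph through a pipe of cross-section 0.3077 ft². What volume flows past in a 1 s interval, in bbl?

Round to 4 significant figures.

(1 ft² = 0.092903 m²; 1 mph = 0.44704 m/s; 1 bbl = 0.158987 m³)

0.09750 bbl

1.213 mph × 0.44704 = 0.54226 m/s
0.3077 ft² × 0.092903 = 0.0285863 m²
V = v × A × t = 0.54226 m/s × 0.0285863 m² × 1 s = 0.0155012 m³
0.0155012 m³ ÷ (0.158987 m³/bbl) = 0.0974998 bbl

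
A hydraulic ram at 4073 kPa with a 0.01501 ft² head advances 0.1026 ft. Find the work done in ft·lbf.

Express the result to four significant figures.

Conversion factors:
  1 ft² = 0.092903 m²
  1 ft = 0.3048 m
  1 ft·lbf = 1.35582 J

131.0 ft·lbf

4073 kPa → 4.073×10⁶ Pa
0.01501 ft² → 0.00139447 m²
F = P × A = 4.073×10⁶ × 0.00139447 = 5679.68 N
0.1026 ft → 0.0312725 m
W = F × d = 5679.68 × 0.0312725 = 177.618 J
In ft·lbf: 177.618 / 1.35582 = 131.004 ft·lbf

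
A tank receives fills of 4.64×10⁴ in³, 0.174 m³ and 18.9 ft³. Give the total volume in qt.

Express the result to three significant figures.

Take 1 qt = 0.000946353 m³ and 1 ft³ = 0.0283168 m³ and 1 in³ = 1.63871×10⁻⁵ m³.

1550 qt

4.64×10⁴ in³ × 1.63871×10⁻⁵ → 0.760361 m³
0.174 m³ (already m³)
18.9 ft³ × 0.0283168 → 0.535188 m³
Total: 0.760361 + 0.174 + 0.535188 = 1.46955 m³
In qt: 1.46955 / 0.000946353 = 1552.86 qt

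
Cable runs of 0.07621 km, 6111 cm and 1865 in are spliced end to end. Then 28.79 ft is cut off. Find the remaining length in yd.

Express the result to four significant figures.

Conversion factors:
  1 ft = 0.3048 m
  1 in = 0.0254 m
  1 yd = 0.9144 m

0.07621 km × 1000 = 76.21 m
6111 cm × 0.01 = 61.11 m
1865 in × 0.0254 = 47.371 m
28.79 ft × 0.3048 = 8.77519 m
Result: 76.21 + 61.11 + 47.371 − 8.77519 = 175.916 m
In yd: 175.916 / 0.9144 = 192.384 yd

192.4 yd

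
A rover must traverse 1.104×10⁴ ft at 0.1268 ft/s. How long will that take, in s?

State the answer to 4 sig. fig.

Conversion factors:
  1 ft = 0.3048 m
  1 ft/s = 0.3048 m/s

1.104×10⁴ ft × 0.3048 → 3364.99 m
0.1268 ft/s × 0.3048 → 0.0386486 m/s
t = d / v = 3364.99 m / 0.0386486 m/s = 87066.3 s

8.707×10⁴ s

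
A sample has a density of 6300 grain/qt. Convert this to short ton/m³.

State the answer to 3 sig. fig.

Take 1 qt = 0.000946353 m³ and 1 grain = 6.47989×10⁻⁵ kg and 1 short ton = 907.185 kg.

0.476 short ton/m³

6300 grain/qt × 6.47989×10⁻⁵ kg/grain ÷ 0.000946353 m³/qt = 431.375 kg/m³
431.375 kg/m³ ÷ 907.185 kg/short ton = 0.475509 short ton/m³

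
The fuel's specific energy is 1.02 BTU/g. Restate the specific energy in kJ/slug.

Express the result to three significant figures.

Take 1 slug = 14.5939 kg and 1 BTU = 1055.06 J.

1.57×10⁴ kJ/slug

1.02 BTU/g × 1055.06 J/BTU ÷ 0.001 kg/g = 1.07616×10⁶ J/kg
1.07616×10⁶ J/kg ÷ 1000 J/kJ × 14.5939 kg/slug = 15705.4 kJ/slug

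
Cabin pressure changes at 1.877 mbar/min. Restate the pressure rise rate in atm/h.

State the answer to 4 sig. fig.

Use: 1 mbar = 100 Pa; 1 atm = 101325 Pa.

1.877 mbar/min × 100 Pa/mbar ÷ 60 s/min = 3.12833 Pa/s
3.12833 Pa/s ÷ 101325 Pa/atm × 3600 s/h = 0.111147 atm/h

0.1111 atm/h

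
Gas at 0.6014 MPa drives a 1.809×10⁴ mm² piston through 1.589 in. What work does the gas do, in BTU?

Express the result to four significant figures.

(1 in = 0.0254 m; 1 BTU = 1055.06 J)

0.4162 BTU

0.6014 MPa → 601400 Pa
1.809×10⁴ mm² → 0.01809 m²
F = P × A = 601400 × 0.01809 = 10879.3 N
1.589 in → 0.0403606 m
W = F × d = 10879.3 × 0.0403606 = 439.095 J
In BTU: 439.095 / 1055.06 = 0.41618 BTU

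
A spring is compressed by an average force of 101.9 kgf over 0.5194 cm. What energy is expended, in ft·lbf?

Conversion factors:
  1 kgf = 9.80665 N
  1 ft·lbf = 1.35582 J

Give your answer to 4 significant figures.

3.828 ft·lbf

101.9 kgf × 9.80665 → 999.298 N
0.5194 cm × 0.01 → 0.005194 m
W = F × d = 999.298 N × 0.005194 m = 5.19035 J
5.19035 J ÷ (1.35582 J/ft·lbf) = 3.8282 ft·lbf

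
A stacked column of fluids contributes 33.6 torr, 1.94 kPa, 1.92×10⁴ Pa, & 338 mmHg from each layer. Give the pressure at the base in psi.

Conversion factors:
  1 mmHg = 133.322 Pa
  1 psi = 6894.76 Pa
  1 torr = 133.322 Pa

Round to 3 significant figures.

33.6 torr × 133.322 = 4479.62 Pa
1.94 kPa × 1000 = 1940 Pa
1.92×10⁴ Pa (already Pa)
338 mmHg × 133.322 = 45062.8 Pa
Total: 4479.62 + 1940 + 19200 + 45062.8 = 70682.4 Pa
In psi: 70682.4 / 6894.76 = 10.2516 psi

10.3 psi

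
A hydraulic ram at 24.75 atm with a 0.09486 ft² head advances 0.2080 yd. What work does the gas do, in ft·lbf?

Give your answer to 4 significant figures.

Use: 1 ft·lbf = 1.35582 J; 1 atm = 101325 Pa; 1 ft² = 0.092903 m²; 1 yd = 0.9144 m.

3100 ft·lbf

24.75 atm → 2.50779×10⁶ Pa
0.09486 ft² → 0.00881278 m²
F = P × A = 2.50779×10⁶ × 0.00881278 = 22100.6 N
0.2080 yd → 0.190195 m
W = F × d = 22100.6 × 0.190195 = 4203.42 J
In ft·lbf: 4203.42 / 1.35582 = 3100.28 ft·lbf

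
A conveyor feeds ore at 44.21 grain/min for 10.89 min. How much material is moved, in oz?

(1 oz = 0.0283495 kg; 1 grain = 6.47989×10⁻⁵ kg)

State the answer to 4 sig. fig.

1.100 oz

44.21 grain/min → 4.7746×10⁻⁵ kg/s
10.89 min → 653.4 s
m = ṁ × t = 4.7746×10⁻⁵ × 653.4 = 0.0311972 kg
In oz: 0.0311972 / 0.0283495 = 1.10045 oz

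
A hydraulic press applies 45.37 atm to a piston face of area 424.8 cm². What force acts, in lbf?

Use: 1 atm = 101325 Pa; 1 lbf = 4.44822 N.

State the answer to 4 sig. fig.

45.37 atm × 101325 → 4.59712×10⁶ Pa
424.8 cm² × 0.0001 → 0.04248 m²
F = P × A = 4.59712×10⁶ Pa × 0.04248 m² = 195286 N
195286 N ÷ (4.44822 N/lbf) = 43902.1 lbf

4.390×10⁴ lbf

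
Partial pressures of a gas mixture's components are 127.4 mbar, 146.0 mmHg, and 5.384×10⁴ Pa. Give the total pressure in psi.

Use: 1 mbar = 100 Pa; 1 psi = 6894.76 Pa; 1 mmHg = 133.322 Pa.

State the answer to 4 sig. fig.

12.48 psi

127.4 mbar × 100 → 12740 Pa
146.0 mmHg × 133.322 → 19465 Pa
5.384×10⁴ Pa (already Pa)
Total: 12740 + 19465 + 53840 = 86045 Pa
In psi: 86045 / 6894.76 = 12.4798 psi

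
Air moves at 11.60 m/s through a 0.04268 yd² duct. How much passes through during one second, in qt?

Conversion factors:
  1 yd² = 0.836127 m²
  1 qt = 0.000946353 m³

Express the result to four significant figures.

0.04268 yd² × 0.836127 = 0.0356859 m²
V = v × A × t = 11.6 m/s × 0.0356859 m² × 1 s = 0.413956 m³
0.413956 m³ ÷ (0.000946353 m³/qt) = 437.422 qt

437.4 qt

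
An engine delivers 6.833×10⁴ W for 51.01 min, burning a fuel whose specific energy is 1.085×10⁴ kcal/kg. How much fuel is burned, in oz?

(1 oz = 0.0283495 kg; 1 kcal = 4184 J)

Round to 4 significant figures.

51.01 min → 3060.6 s
E = P × t = 68330 × 3060.6 = 2.09131×10⁸ J
1.085×10⁴ kcal/kg → 4.53964×10⁷ J/kg
m = E / e_s = 2.09131×10⁸ / 4.53964×10⁷ = 4.60677 kg
In oz: 4.60677 / 0.0283495 = 162.499 oz

162.5 oz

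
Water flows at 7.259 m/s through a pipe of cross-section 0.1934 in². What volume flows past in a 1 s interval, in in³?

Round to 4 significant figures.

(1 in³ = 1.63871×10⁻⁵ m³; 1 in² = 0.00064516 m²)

55.27 in³

0.1934 in² × 0.00064516 → 1.24774×10⁻⁴ m²
V = v × A × t = 7.259 m/s × 1.24774×10⁻⁴ m² × 1 s = 9.05734×10⁻⁴ m³
9.05734×10⁻⁴ m³ ÷ (1.63871×10⁻⁵ m³/in³) = 55.2712 in³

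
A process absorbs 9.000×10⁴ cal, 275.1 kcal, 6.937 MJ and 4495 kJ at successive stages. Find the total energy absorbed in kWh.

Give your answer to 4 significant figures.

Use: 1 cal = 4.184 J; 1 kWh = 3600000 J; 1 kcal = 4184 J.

3.600 kWh

9.000×10⁴ cal × 4.184 = 376560 J
275.1 kcal × 4184 = 1.15102×10⁶ J
6.937 MJ × 1000000 = 6.937×10⁶ J
4495 kJ × 1000 = 4.495×10⁶ J
Sum: 376560 + 1.15102×10⁶ + 6.937×10⁶ + 4.495×10⁶ = 1.29596×10⁷ J
In kWh: 1.29596×10⁷ / 3600000 = 3.59989 kWh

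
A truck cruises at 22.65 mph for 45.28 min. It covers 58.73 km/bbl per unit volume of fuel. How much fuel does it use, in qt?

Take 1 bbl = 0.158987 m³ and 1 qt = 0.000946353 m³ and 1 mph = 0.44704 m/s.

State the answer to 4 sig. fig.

78.69 qt

22.65 mph → 10.1255 m/s
45.28 min → 2716.8 s
d = v × t = 10.1255 × 2716.8 = 27509 m
58.73 km/bbl → 369401 m/m³
V = d / (distance per unit fuel) = 27509 / 369401 = 0.0744692 m³
In qt: 0.0744692 / 0.000946353 = 78.6907 qt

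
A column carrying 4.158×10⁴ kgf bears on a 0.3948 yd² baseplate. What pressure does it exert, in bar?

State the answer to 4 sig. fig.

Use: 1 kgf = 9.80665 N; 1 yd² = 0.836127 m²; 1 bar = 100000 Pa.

12.35 bar

4.158×10⁴ kgf × 9.80665 → 407761 N
0.3948 yd² × 0.836127 → 0.330103 m²
P = F / A = 407761 N / 0.330103 m² = 1.23525×10⁶ Pa
1.23525×10⁶ Pa ÷ (100000 Pa/bar) = 12.3525 bar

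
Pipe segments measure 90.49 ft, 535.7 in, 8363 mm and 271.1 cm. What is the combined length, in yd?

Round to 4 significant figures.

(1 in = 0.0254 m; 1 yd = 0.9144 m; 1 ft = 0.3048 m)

57.15 yd

90.49 ft × 0.3048 = 27.5814 m
535.7 in × 0.0254 = 13.6068 m
8363 mm × 0.001 = 8.363 m
271.1 cm × 0.01 = 2.711 m
Sum: 27.5814 + 13.6068 + 8.363 + 2.711 = 52.2622 m
In yd: 52.2622 / 0.9144 = 57.1546 yd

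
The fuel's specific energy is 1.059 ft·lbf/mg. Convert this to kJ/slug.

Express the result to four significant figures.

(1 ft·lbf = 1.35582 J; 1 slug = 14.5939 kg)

1.059 ft·lbf/mg × 1.35582 J/ft·lbf ÷ 10⁻⁶ kg/mg = 1.43581×10⁶ J/kg
1.43581×10⁶ J/kg ÷ 1000 J/kJ × 14.5939 kg/slug = 20954.1 kJ/slug

2.095×10⁴ kJ/slug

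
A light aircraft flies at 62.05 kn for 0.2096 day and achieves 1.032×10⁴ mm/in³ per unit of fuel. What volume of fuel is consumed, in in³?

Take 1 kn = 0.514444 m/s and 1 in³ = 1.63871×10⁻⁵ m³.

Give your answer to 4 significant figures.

62.05 kn → 31.9213 m/s
0.2096 day → 18109.4 s
d = v × t = 31.9213 × 18109.4 = 578076 m
1.032×10⁴ mm/in³ → 629764 m/m³
V = d / (distance per unit fuel) = 578076 / 629764 = 0.917925 m³
In in³: 0.917925 / 1.63871×10⁻⁵ = 56015.1 in³

5.602×10⁴ in³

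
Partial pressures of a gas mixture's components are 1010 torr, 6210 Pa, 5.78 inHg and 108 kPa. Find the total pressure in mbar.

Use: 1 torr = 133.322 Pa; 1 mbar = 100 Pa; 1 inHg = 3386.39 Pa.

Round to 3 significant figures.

1010 torr × 133.322 = 134655 Pa
6210 Pa (already Pa)
5.78 inHg × 3386.39 = 19573.3 Pa
108 kPa × 1000 = 108000 Pa
Sum: 134655 + 6210 + 19573.3 + 108000 = 268438 Pa
In mbar: 268438 / 100 = 2684.38 mbar

2680 mbar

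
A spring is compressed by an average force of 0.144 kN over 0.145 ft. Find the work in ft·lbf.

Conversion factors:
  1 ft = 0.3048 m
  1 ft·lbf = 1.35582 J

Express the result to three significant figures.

4.69 ft·lbf

0.144 kN × 1000 = 144 N
0.145 ft × 0.3048 = 0.044196 m
W = F × d = 144 N × 0.044196 m = 6.36422 J
6.36422 J ÷ (1.35582 J/ft·lbf) = 4.694 ft·lbf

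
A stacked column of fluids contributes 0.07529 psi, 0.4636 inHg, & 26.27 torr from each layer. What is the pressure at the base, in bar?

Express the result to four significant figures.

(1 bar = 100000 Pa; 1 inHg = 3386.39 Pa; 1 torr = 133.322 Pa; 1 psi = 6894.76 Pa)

0.05591 bar

0.07529 psi × 6894.76 = 519.106 Pa
0.4636 inHg × 3386.39 = 1569.93 Pa
26.27 torr × 133.322 = 3502.37 Pa
Sum: 519.106 + 1569.93 + 3502.37 = 5591.41 Pa
In bar: 5591.41 / 100000 = 0.0559141 bar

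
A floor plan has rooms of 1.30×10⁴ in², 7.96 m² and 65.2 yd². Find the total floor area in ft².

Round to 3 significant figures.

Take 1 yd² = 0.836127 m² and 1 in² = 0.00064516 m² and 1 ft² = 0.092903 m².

1.30×10⁴ in² × 0.00064516 → 8.38708 m²
7.96 m² (already m²)
65.2 yd² × 0.836127 → 54.5155 m²
Combined: 8.38708 + 7.96 + 54.5155 = 70.8626 m²
In ft²: 70.8626 / 0.092903 = 762.759 ft²

763 ft²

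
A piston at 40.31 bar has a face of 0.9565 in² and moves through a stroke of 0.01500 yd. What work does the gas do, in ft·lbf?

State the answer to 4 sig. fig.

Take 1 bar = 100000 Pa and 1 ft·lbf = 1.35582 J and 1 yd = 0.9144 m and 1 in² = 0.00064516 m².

25.16 ft·lbf

40.31 bar → 4.031×10⁶ Pa
0.9565 in² → 6.17096×10⁻⁴ m²
F = P × A = 4.031×10⁶ × 6.17096×10⁻⁴ = 2487.51 N
0.01500 yd → 0.013716 m
W = F × d = 2487.51 × 0.013716 = 34.1187 J
In ft·lbf: 34.1187 / 1.35582 = 25.1646 ft·lbf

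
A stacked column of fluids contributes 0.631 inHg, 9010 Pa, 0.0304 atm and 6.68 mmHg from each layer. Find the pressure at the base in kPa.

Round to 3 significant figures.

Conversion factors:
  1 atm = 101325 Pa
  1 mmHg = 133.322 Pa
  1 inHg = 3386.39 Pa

0.631 inHg × 3386.39 = 2136.81 Pa
9010 Pa (already Pa)
0.0304 atm × 101325 = 3080.28 Pa
6.68 mmHg × 133.322 = 890.591 Pa
Sum: 2136.81 + 9010 + 3080.28 + 890.591 = 15117.7 Pa
In kPa: 15117.7 / 1000 = 15.1177 kPa

15.1 kPa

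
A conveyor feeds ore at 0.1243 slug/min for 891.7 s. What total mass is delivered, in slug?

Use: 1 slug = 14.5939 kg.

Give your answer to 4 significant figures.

1.847 slug

0.1243 slug/min → 0.0302337 kg/s
m = ṁ × t = 0.0302337 × 891.7 = 26.9594 kg
In slug: 26.9594 / 14.5939 = 1.84731 slug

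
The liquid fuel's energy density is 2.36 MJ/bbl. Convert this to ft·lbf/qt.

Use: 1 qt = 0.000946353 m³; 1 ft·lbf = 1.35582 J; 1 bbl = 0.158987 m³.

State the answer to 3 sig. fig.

2.36 MJ/bbl × 1000000 J/MJ ÷ 0.158987 m³/bbl = 1.4844×10⁷ J/m³
1.4844×10⁷ J/m³ ÷ 1.35582 J/ft·lbf × 0.000946353 m³/qt = 10361 ft·lbf/qt

1.04×10⁴ ft·lbf/qt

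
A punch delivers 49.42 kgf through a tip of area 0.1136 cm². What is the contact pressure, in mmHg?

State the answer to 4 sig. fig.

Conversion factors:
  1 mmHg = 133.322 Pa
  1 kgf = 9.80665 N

49.42 kgf × 9.80665 → 484.645 N
0.1136 cm² × 0.0001 → 1.136×10⁻⁵ m²
P = F / A = 484.645 N / 1.136×10⁻⁵ m² = 4.26624×10⁷ Pa
4.26624×10⁷ Pa ÷ (133.322 Pa/mmHg) = 319995 mmHg

3.200×10⁵ mmHg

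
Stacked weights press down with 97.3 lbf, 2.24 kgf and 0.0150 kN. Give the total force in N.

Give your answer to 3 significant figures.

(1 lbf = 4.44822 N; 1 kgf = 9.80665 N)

97.3 lbf × 4.44822 → 432.812 N
2.24 kgf × 9.80665 → 21.9669 N
0.0150 kN × 1000 → 15 N
Combined: 432.812 + 21.9669 + 15 = 469.779 N

470 N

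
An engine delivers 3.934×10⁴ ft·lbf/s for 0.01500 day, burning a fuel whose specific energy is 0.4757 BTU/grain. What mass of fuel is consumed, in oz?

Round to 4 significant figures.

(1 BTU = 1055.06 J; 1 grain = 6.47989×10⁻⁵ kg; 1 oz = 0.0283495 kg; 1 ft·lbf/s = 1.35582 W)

314.8 oz

3.934×10⁴ ft·lbf/s → 53338 W
0.01500 day → 1296 s
E = P × t = 53338 × 1296 = 6.9126×10⁷ J
0.4757 BTU/grain → 7.74538×10⁶ J/kg
m = E / e_s = 6.9126×10⁷ / 7.74538×10⁶ = 8.9248 kg
In oz: 8.9248 / 0.0283495 = 314.813 oz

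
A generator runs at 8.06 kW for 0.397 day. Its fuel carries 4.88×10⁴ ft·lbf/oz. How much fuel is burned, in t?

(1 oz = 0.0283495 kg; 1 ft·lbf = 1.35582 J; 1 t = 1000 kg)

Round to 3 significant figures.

8.06 kW → 8060 W
0.397 day → 34300.8 s
E = P × t = 8060 × 34300.8 = 2.76464×10⁸ J
4.88×10⁴ ft·lbf/oz → 2.33387×10⁶ J/kg
m = E / e_s = 2.76464×10⁸ / 2.33387×10⁶ = 118.457 kg
In t: 118.457 / 1000 = 0.118457 t

0.118 t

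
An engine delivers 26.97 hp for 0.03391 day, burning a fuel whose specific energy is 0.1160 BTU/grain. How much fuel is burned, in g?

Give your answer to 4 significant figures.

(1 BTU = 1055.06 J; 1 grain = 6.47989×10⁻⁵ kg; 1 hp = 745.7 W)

26.97 hp → 20111.5 W
0.03391 day → 2929.82 s
E = P × t = 20111.5 × 2929.82 = 5.89231×10⁷ J
0.1160 BTU/grain → 1.88872×10⁶ J/kg
m = E / e_s = 5.89231×10⁷ / 1.88872×10⁶ = 31.1974 kg
In g: 31.1974 / 0.001 = 31197.4 g

3.120×10⁴ g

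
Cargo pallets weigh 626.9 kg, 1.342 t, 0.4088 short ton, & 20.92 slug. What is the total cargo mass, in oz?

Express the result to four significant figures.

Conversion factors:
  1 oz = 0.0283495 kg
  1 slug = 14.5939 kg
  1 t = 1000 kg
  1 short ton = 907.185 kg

9.330×10⁴ oz

626.9 kg (already kg)
1.342 t × 1000 = 1342 kg
0.4088 short ton × 907.185 = 370.857 kg
20.92 slug × 14.5939 = 305.304 kg
Total: 626.9 + 1342 + 370.857 + 305.304 = 2645.06 kg
In oz: 2645.06 / 0.0283495 = 93301.8 oz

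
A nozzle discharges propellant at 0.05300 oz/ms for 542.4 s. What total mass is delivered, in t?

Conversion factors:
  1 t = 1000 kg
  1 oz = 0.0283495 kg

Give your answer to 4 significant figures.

0.8150 t

0.05300 oz/ms → 1.50252 kg/s
m = ṁ × t = 1.50252 × 542.4 = 814.967 kg
In t: 814.967 / 1000 = 0.814967 t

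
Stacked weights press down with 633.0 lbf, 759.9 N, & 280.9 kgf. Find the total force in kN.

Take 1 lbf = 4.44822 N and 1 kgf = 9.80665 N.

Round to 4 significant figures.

633.0 lbf × 4.44822 = 2815.72 N
759.9 N (already N)
280.9 kgf × 9.80665 = 2754.69 N
Combined: 2815.72 + 759.9 + 2754.69 = 6330.31 N
In kN: 6330.31 / 1000 = 6.33031 kN

6.330 kN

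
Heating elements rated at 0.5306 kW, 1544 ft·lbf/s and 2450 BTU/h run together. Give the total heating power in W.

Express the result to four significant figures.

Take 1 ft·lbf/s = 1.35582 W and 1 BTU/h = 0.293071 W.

3342 W

0.5306 kW × 1000 = 530.6 W
1544 ft·lbf/s × 1.35582 = 2093.39 W
2450 BTU/h × 0.293071 = 718.024 W
Combined: 530.6 + 2093.39 + 718.024 = 3342.01 W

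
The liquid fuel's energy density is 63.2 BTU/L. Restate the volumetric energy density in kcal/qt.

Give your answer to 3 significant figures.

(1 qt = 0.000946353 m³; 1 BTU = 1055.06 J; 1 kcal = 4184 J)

63.2 BTU/L × 1055.06 J/BTU ÷ 0.001 m³/L = 6.66798×10⁷ J/m³
6.66798×10⁷ J/m³ ÷ 4184 J/kcal × 0.000946353 m³/qt = 15.0819 kcal/qt

15.1 kcal/qt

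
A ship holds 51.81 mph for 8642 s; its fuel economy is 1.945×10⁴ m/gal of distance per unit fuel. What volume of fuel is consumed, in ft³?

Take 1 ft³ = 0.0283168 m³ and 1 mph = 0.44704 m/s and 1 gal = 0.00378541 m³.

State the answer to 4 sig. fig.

51.81 mph → 23.1611 m/s
d = v × t = 23.1611 × 8642 = 200158 m
1.945×10⁴ m/gal → 5.13815×10⁶ m/m³
V = d / (distance per unit fuel) = 200158 / 5.13815×10⁶ = 0.0389553 m³
In ft³: 0.0389553 / 0.0283168 = 1.3757 ft³

1.376 ft³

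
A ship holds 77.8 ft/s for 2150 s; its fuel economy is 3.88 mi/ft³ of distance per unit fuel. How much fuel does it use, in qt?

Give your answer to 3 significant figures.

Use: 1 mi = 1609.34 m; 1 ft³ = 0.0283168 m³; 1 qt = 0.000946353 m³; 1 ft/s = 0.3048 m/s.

244 qt

77.8 ft/s → 23.7134 m/s
d = v × t = 23.7134 × 2150 = 50983.8 m
3.88 mi/ft³ → 220514 m/m³
V = d / (distance per unit fuel) = 50983.8 / 220514 = 0.231204 m³
In qt: 0.231204 / 0.000946353 = 244.311 qt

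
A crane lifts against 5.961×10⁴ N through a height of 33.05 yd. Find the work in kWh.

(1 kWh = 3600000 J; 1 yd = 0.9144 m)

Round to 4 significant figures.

33.05 yd × 0.9144 = 30.2209 m
W = F × d = 59610 N × 30.2209 m = 1.80147×10⁶ J
1.80147×10⁶ J ÷ (3600000 J/kWh) = 0.500408 kWh

0.5004 kWh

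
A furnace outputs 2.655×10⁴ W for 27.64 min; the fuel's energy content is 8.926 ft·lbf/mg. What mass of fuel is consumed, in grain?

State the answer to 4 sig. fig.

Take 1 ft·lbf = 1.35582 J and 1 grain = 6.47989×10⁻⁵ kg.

27.64 min → 1658.4 s
E = P × t = 26550 × 1658.4 = 4.40305×10⁷ J
8.926 ft·lbf/mg → 1.2102×10⁷ J/kg
m = E / e_s = 4.40305×10⁷ / 1.2102×10⁷ = 3.63828 kg
In grain: 3.63828 / 6.47989×10⁻⁵ = 56147.2 grain

5.615×10⁴ grain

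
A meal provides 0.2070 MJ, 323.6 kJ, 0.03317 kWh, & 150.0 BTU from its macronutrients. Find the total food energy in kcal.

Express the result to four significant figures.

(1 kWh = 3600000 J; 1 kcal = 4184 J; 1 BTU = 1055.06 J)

0.2070 MJ × 1000000 = 207000 J
323.6 kJ × 1000 = 323600 J
0.03317 kWh × 3600000 = 119412 J
150.0 BTU × 1055.06 = 158259 J
Total: 207000 + 323600 + 119412 + 158259 = 808271 J
In kcal: 808271 / 4184 = 193.181 kcal

193.2 kcal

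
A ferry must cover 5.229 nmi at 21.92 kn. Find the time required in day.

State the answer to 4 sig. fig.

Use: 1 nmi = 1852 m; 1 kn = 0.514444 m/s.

0.009940 day

5.229 nmi × 1852 = 9684.11 m
21.92 kn × 0.514444 = 11.2766 m/s
t = d / v = 9684.11 m / 11.2766 m/s = 858.779 s
858.779 s ÷ (86400 s/day) = 0.00993957 day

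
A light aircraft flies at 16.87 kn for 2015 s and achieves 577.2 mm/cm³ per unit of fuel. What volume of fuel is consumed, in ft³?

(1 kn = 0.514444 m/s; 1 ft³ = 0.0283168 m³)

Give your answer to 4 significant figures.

16.87 kn → 8.67867 m/s
d = v × t = 8.67867 × 2015 = 17487.5 m
577.2 mm/cm³ → 577200 m/m³
V = d / (distance per unit fuel) = 17487.5 / 577200 = 0.0302971 m³
In ft³: 0.0302971 / 0.0283168 = 1.06993 ft³

1.070 ft³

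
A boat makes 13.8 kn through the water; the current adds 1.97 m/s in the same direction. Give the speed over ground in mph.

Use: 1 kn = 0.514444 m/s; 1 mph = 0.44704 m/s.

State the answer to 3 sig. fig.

20.3 mph

13.8 kn × 0.514444 = 7.09933 m/s
1.97 m/s (already m/s)
Combined: 7.09933 + 1.97 = 9.06933 m/s
In mph: 9.06933 / 0.44704 = 20.2875 mph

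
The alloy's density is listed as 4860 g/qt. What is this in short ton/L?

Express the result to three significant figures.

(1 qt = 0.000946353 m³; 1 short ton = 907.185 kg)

4860 g/qt × 0.001 kg/g ÷ 0.000946353 m³/qt = 5135.5 kg/m³
5135.5 kg/m³ ÷ 907.185 kg/short ton × 0.001 m³/L = 0.00566092 short ton/L

0.00566 short ton/L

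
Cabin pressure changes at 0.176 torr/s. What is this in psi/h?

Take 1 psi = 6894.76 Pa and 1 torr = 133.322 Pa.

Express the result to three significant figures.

0.176 torr/s × 133.322 Pa/torr = 23.4647 Pa/s
23.4647 Pa/s ÷ 6894.76 Pa/psi × 3600 s/h = 12.2518 psi/h

12.3 psi/h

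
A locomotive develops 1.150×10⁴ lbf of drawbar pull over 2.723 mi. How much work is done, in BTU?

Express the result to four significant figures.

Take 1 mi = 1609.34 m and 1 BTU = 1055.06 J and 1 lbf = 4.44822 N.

1.150×10⁴ lbf × 4.44822 = 51154.5 N
2.723 mi × 1609.34 = 4382.23 m
W = F × d = 51154.5 N × 4382.23 m = 2.24171×10⁸ J
2.24171×10⁸ J ÷ (1055.06 J/BTU) = 212472 BTU

2.125×10⁵ BTU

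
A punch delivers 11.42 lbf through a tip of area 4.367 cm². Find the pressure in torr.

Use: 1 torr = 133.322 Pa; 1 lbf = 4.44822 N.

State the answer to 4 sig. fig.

11.42 lbf × 4.44822 = 50.7987 N
4.367 cm² × 0.0001 = 4.367×10⁻⁴ m²
P = F / A = 50.7987 N / 4.367×10⁻⁴ m² = 116324 Pa
116324 Pa ÷ (133.322 Pa/torr) = 872.504 torr

872.5 torr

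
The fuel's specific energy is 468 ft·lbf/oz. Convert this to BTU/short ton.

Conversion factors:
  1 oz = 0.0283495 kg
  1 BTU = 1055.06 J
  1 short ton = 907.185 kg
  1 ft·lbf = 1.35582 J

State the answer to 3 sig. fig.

468 ft·lbf/oz × 1.35582 J/ft·lbf ÷ 0.0283495 kg/oz = 22382.2 J/kg
22382.2 J/kg ÷ 1055.06 J/BTU × 907.185 kg/short ton = 19245.2 BTU/short ton

1.92×10⁴ BTU/short ton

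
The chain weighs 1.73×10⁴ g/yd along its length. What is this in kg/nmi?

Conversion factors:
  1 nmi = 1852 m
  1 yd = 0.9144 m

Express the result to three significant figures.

3.50×10⁴ kg/nmi

1.73×10⁴ g/yd × 0.001 kg/g ÷ 0.9144 m/yd = 18.9195 kg/m
18.9195 kg/m × 1852 m/nmi = 35038.9 kg/nmi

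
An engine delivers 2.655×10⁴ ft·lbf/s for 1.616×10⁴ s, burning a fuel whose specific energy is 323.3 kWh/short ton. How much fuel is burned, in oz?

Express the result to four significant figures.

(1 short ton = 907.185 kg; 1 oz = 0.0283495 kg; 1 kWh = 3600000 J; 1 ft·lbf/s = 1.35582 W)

2.655×10⁴ ft·lbf/s → 35997 W
E = P × t = 35997 × 16160 = 5.81712×10⁸ J
323.3 kWh/short ton → 1.28296×10⁶ J/kg
m = E / e_s = 5.81712×10⁸ / 1.28296×10⁶ = 453.414 kg
In oz: 453.414 / 0.0283495 = 15993.7 oz

1.599×10⁴ oz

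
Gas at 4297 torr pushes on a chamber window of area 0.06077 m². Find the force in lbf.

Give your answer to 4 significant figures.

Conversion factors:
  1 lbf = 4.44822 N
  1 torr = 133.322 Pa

7827 lbf

4297 torr × 133.322 = 572885 Pa
F = P × A = 572885 Pa × 0.06077 m² = 34814.2 N
34814.2 N ÷ (4.44822 N/lbf) = 7826.55 lbf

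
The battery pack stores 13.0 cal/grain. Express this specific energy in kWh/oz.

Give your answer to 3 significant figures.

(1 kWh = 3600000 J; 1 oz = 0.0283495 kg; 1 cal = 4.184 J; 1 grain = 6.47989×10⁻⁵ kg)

13.0 cal/grain × 4.184 J/cal ÷ 6.47989×10⁻⁵ kg/grain = 839397 J/kg
839397 J/kg ÷ 3600000 J/kWh × 0.0283495 kg/oz = 0.00661013 kWh/oz

0.00661 kWh/oz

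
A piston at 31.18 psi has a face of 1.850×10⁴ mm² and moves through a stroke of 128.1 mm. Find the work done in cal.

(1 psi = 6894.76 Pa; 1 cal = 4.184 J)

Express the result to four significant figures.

121.8 cal

31.18 psi → 214979 Pa
1.850×10⁴ mm² → 0.0185 m²
F = P × A = 214979 × 0.0185 = 3977.11 N
128.1 mm → 0.1281 m
W = F × d = 3977.11 × 0.1281 = 509.468 J
In cal: 509.468 / 4.184 = 121.766 cal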